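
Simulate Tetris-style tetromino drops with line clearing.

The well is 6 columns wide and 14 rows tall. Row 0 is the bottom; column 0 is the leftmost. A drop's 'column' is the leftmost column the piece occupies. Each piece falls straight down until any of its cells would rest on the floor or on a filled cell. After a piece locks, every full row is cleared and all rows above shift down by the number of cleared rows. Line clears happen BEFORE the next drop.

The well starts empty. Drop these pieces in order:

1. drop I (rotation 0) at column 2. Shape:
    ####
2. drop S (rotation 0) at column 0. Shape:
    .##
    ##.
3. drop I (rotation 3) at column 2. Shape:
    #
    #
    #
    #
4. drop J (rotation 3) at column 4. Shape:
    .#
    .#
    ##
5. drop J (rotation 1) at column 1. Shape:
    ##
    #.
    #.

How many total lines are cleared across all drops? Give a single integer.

Drop 1: I rot0 at col 2 lands with bottom-row=0; cleared 0 line(s) (total 0); column heights now [0 0 1 1 1 1], max=1
Drop 2: S rot0 at col 0 lands with bottom-row=0; cleared 1 line(s) (total 1); column heights now [0 1 1 0 0 0], max=1
Drop 3: I rot3 at col 2 lands with bottom-row=1; cleared 0 line(s) (total 1); column heights now [0 1 5 0 0 0], max=5
Drop 4: J rot3 at col 4 lands with bottom-row=0; cleared 0 line(s) (total 1); column heights now [0 1 5 0 1 3], max=5
Drop 5: J rot1 at col 1 lands with bottom-row=3; cleared 0 line(s) (total 1); column heights now [0 6 6 0 1 3], max=6

Answer: 1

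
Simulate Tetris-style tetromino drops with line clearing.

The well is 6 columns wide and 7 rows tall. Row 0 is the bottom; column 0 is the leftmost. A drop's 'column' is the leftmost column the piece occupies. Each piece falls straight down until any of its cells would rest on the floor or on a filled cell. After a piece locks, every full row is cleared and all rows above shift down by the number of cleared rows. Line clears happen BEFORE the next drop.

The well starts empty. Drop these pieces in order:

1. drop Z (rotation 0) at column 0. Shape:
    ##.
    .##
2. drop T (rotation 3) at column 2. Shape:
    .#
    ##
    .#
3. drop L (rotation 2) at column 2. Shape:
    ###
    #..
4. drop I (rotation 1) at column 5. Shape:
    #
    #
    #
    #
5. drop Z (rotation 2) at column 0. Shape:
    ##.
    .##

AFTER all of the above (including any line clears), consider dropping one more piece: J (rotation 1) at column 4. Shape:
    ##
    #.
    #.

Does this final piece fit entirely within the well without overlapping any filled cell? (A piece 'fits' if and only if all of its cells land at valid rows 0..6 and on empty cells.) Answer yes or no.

Answer: yes

Derivation:
Drop 1: Z rot0 at col 0 lands with bottom-row=0; cleared 0 line(s) (total 0); column heights now [2 2 1 0 0 0], max=2
Drop 2: T rot3 at col 2 lands with bottom-row=0; cleared 0 line(s) (total 0); column heights now [2 2 2 3 0 0], max=3
Drop 3: L rot2 at col 2 lands with bottom-row=2; cleared 0 line(s) (total 0); column heights now [2 2 4 4 4 0], max=4
Drop 4: I rot1 at col 5 lands with bottom-row=0; cleared 0 line(s) (total 0); column heights now [2 2 4 4 4 4], max=4
Drop 5: Z rot2 at col 0 lands with bottom-row=4; cleared 0 line(s) (total 0); column heights now [6 6 5 4 4 4], max=6
Test piece J rot1 at col 4 (width 2): heights before test = [6 6 5 4 4 4]; fits = True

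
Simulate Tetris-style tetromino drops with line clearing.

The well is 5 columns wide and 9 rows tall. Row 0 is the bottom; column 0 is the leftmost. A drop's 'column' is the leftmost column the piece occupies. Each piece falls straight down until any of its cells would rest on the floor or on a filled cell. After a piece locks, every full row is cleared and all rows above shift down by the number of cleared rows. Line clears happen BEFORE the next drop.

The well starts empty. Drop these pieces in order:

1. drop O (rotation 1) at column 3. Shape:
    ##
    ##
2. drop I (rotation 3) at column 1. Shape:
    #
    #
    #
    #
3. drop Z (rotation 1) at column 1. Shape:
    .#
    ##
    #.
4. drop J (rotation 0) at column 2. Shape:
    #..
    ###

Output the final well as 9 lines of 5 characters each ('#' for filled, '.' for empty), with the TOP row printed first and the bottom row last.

Answer: ..#..
..###
..#..
.##..
.#...
.#...
.#...
.#.##
.#.##

Derivation:
Drop 1: O rot1 at col 3 lands with bottom-row=0; cleared 0 line(s) (total 0); column heights now [0 0 0 2 2], max=2
Drop 2: I rot3 at col 1 lands with bottom-row=0; cleared 0 line(s) (total 0); column heights now [0 4 0 2 2], max=4
Drop 3: Z rot1 at col 1 lands with bottom-row=4; cleared 0 line(s) (total 0); column heights now [0 6 7 2 2], max=7
Drop 4: J rot0 at col 2 lands with bottom-row=7; cleared 0 line(s) (total 0); column heights now [0 6 9 8 8], max=9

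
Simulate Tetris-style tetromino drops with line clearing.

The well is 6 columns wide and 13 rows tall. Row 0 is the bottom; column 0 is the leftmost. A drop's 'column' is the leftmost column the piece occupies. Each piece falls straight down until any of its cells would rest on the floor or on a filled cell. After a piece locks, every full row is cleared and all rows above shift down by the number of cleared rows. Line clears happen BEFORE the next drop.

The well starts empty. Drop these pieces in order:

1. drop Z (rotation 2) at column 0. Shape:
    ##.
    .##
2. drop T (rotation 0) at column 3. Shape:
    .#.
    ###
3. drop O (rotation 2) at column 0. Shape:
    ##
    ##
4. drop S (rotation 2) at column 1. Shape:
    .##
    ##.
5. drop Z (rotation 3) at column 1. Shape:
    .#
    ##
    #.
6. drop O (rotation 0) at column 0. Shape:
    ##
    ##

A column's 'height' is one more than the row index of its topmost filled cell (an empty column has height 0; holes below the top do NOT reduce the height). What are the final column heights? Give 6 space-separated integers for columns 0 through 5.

Drop 1: Z rot2 at col 0 lands with bottom-row=0; cleared 0 line(s) (total 0); column heights now [2 2 1 0 0 0], max=2
Drop 2: T rot0 at col 3 lands with bottom-row=0; cleared 0 line(s) (total 0); column heights now [2 2 1 1 2 1], max=2
Drop 3: O rot2 at col 0 lands with bottom-row=2; cleared 0 line(s) (total 0); column heights now [4 4 1 1 2 1], max=4
Drop 4: S rot2 at col 1 lands with bottom-row=4; cleared 0 line(s) (total 0); column heights now [4 5 6 6 2 1], max=6
Drop 5: Z rot3 at col 1 lands with bottom-row=5; cleared 0 line(s) (total 0); column heights now [4 7 8 6 2 1], max=8
Drop 6: O rot0 at col 0 lands with bottom-row=7; cleared 0 line(s) (total 0); column heights now [9 9 8 6 2 1], max=9

Answer: 9 9 8 6 2 1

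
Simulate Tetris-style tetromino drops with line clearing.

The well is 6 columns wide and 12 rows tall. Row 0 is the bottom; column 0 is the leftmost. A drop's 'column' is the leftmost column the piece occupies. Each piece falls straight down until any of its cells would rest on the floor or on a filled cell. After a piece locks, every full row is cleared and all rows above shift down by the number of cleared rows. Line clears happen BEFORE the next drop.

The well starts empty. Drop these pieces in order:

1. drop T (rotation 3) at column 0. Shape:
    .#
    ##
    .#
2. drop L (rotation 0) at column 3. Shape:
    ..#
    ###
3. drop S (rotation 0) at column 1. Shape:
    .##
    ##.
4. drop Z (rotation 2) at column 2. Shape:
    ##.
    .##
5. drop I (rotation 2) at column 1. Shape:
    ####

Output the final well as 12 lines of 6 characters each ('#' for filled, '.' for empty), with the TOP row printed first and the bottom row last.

Answer: ......
......
......
......
.####.
..##..
...##.
..##..
.##...
.#....
##...#
.#.###

Derivation:
Drop 1: T rot3 at col 0 lands with bottom-row=0; cleared 0 line(s) (total 0); column heights now [2 3 0 0 0 0], max=3
Drop 2: L rot0 at col 3 lands with bottom-row=0; cleared 0 line(s) (total 0); column heights now [2 3 0 1 1 2], max=3
Drop 3: S rot0 at col 1 lands with bottom-row=3; cleared 0 line(s) (total 0); column heights now [2 4 5 5 1 2], max=5
Drop 4: Z rot2 at col 2 lands with bottom-row=5; cleared 0 line(s) (total 0); column heights now [2 4 7 7 6 2], max=7
Drop 5: I rot2 at col 1 lands with bottom-row=7; cleared 0 line(s) (total 0); column heights now [2 8 8 8 8 2], max=8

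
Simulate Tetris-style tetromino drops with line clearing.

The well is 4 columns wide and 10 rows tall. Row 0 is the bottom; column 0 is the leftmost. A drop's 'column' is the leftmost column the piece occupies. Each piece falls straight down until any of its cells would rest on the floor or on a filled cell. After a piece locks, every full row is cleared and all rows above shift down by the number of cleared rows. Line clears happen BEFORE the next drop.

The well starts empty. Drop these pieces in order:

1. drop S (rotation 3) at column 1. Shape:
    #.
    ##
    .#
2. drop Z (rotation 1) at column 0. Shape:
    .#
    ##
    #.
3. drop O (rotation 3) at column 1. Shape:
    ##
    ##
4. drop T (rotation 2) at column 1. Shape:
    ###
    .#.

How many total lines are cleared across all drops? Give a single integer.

Drop 1: S rot3 at col 1 lands with bottom-row=0; cleared 0 line(s) (total 0); column heights now [0 3 2 0], max=3
Drop 2: Z rot1 at col 0 lands with bottom-row=2; cleared 0 line(s) (total 0); column heights now [4 5 2 0], max=5
Drop 3: O rot3 at col 1 lands with bottom-row=5; cleared 0 line(s) (total 0); column heights now [4 7 7 0], max=7
Drop 4: T rot2 at col 1 lands with bottom-row=7; cleared 0 line(s) (total 0); column heights now [4 9 9 9], max=9

Answer: 0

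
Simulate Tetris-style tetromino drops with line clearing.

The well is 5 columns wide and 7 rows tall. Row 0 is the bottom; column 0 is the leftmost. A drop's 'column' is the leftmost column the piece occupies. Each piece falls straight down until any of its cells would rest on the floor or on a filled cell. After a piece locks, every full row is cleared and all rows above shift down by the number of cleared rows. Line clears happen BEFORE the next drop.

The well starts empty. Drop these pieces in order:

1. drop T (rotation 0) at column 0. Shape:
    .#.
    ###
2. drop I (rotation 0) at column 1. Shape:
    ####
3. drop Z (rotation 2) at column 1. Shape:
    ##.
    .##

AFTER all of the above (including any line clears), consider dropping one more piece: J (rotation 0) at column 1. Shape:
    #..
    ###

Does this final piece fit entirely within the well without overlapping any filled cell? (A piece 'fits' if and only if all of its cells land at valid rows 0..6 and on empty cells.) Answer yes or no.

Drop 1: T rot0 at col 0 lands with bottom-row=0; cleared 0 line(s) (total 0); column heights now [1 2 1 0 0], max=2
Drop 2: I rot0 at col 1 lands with bottom-row=2; cleared 0 line(s) (total 0); column heights now [1 3 3 3 3], max=3
Drop 3: Z rot2 at col 1 lands with bottom-row=3; cleared 0 line(s) (total 0); column heights now [1 5 5 4 3], max=5
Test piece J rot0 at col 1 (width 3): heights before test = [1 5 5 4 3]; fits = True

Answer: yes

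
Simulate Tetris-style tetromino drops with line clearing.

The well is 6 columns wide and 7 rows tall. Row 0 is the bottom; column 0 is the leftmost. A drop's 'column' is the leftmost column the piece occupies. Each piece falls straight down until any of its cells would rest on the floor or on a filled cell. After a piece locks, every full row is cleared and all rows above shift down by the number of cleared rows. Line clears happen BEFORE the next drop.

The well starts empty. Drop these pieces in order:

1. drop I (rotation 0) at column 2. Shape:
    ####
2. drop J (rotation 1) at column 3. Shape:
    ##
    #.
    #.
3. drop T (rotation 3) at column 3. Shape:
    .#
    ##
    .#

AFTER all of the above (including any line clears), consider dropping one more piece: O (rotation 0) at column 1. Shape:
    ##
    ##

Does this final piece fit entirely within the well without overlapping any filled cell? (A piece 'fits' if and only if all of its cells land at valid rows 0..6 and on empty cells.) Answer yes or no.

Drop 1: I rot0 at col 2 lands with bottom-row=0; cleared 0 line(s) (total 0); column heights now [0 0 1 1 1 1], max=1
Drop 2: J rot1 at col 3 lands with bottom-row=1; cleared 0 line(s) (total 0); column heights now [0 0 1 4 4 1], max=4
Drop 3: T rot3 at col 3 lands with bottom-row=4; cleared 0 line(s) (total 0); column heights now [0 0 1 6 7 1], max=7
Test piece O rot0 at col 1 (width 2): heights before test = [0 0 1 6 7 1]; fits = True

Answer: yes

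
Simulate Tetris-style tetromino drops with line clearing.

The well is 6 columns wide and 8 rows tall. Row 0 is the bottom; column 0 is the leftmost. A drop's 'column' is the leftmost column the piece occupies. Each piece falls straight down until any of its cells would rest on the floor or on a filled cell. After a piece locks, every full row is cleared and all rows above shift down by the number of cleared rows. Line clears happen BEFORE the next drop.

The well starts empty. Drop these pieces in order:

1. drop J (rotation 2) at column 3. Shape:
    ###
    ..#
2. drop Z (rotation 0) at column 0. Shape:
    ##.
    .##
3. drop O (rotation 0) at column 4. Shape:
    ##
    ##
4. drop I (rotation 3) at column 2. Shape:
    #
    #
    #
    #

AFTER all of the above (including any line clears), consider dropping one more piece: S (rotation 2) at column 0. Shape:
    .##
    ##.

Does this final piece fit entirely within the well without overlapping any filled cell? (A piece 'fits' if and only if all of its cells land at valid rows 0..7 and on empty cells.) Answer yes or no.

Answer: yes

Derivation:
Drop 1: J rot2 at col 3 lands with bottom-row=0; cleared 0 line(s) (total 0); column heights now [0 0 0 2 2 2], max=2
Drop 2: Z rot0 at col 0 lands with bottom-row=0; cleared 0 line(s) (total 0); column heights now [2 2 1 2 2 2], max=2
Drop 3: O rot0 at col 4 lands with bottom-row=2; cleared 0 line(s) (total 0); column heights now [2 2 1 2 4 4], max=4
Drop 4: I rot3 at col 2 lands with bottom-row=1; cleared 1 line(s) (total 1); column heights now [0 1 4 0 3 3], max=4
Test piece S rot2 at col 0 (width 3): heights before test = [0 1 4 0 3 3]; fits = True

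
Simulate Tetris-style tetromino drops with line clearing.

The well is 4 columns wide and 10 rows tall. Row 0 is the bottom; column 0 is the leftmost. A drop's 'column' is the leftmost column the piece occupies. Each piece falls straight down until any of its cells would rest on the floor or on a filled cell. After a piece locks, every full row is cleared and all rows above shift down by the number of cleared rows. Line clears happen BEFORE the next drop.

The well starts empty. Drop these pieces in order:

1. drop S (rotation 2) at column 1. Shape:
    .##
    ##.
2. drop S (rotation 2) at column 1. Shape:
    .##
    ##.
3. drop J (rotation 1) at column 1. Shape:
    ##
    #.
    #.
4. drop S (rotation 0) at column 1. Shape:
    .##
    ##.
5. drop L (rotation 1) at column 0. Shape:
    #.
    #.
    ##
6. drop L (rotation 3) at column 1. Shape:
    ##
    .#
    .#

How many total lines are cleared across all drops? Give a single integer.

Answer: 1

Derivation:
Drop 1: S rot2 at col 1 lands with bottom-row=0; cleared 0 line(s) (total 0); column heights now [0 1 2 2], max=2
Drop 2: S rot2 at col 1 lands with bottom-row=2; cleared 0 line(s) (total 0); column heights now [0 3 4 4], max=4
Drop 3: J rot1 at col 1 lands with bottom-row=3; cleared 0 line(s) (total 0); column heights now [0 6 6 4], max=6
Drop 4: S rot0 at col 1 lands with bottom-row=6; cleared 0 line(s) (total 0); column heights now [0 7 8 8], max=8
Drop 5: L rot1 at col 0 lands with bottom-row=7; cleared 1 line(s) (total 1); column heights now [9 7 7 4], max=9
Drop 6: L rot3 at col 1 lands with bottom-row=7; cleared 0 line(s) (total 1); column heights now [9 10 10 4], max=10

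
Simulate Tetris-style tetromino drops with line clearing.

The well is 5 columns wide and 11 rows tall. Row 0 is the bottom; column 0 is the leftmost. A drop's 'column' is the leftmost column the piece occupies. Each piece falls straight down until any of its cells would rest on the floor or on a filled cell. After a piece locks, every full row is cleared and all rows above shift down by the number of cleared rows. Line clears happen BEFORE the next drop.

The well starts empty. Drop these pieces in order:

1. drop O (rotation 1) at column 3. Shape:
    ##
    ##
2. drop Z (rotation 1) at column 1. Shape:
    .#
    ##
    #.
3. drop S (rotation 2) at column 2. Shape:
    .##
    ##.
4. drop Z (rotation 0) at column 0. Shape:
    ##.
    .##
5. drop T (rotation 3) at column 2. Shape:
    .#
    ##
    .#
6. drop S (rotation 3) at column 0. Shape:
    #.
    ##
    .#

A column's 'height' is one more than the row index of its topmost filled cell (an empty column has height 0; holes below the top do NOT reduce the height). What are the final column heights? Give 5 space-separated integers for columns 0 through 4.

Drop 1: O rot1 at col 3 lands with bottom-row=0; cleared 0 line(s) (total 0); column heights now [0 0 0 2 2], max=2
Drop 2: Z rot1 at col 1 lands with bottom-row=0; cleared 0 line(s) (total 0); column heights now [0 2 3 2 2], max=3
Drop 3: S rot2 at col 2 lands with bottom-row=3; cleared 0 line(s) (total 0); column heights now [0 2 4 5 5], max=5
Drop 4: Z rot0 at col 0 lands with bottom-row=4; cleared 0 line(s) (total 0); column heights now [6 6 5 5 5], max=6
Drop 5: T rot3 at col 2 lands with bottom-row=5; cleared 0 line(s) (total 0); column heights now [6 6 7 8 5], max=8
Drop 6: S rot3 at col 0 lands with bottom-row=6; cleared 0 line(s) (total 0); column heights now [9 8 7 8 5], max=9

Answer: 9 8 7 8 5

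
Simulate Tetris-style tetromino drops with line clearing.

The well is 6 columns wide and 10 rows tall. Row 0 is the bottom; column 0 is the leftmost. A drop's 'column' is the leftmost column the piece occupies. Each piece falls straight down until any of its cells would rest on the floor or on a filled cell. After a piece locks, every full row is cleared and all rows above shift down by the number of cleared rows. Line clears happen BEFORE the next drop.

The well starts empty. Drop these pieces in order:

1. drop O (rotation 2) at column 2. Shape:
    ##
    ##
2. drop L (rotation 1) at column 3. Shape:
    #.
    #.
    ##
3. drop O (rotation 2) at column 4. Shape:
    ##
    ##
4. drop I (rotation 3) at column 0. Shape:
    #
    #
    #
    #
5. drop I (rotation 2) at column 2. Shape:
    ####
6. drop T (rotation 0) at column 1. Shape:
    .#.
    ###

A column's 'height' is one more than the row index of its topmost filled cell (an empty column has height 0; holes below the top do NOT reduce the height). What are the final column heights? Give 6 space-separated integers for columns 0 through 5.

Answer: 4 7 8 7 6 6

Derivation:
Drop 1: O rot2 at col 2 lands with bottom-row=0; cleared 0 line(s) (total 0); column heights now [0 0 2 2 0 0], max=2
Drop 2: L rot1 at col 3 lands with bottom-row=2; cleared 0 line(s) (total 0); column heights now [0 0 2 5 3 0], max=5
Drop 3: O rot2 at col 4 lands with bottom-row=3; cleared 0 line(s) (total 0); column heights now [0 0 2 5 5 5], max=5
Drop 4: I rot3 at col 0 lands with bottom-row=0; cleared 0 line(s) (total 0); column heights now [4 0 2 5 5 5], max=5
Drop 5: I rot2 at col 2 lands with bottom-row=5; cleared 0 line(s) (total 0); column heights now [4 0 6 6 6 6], max=6
Drop 6: T rot0 at col 1 lands with bottom-row=6; cleared 0 line(s) (total 0); column heights now [4 7 8 7 6 6], max=8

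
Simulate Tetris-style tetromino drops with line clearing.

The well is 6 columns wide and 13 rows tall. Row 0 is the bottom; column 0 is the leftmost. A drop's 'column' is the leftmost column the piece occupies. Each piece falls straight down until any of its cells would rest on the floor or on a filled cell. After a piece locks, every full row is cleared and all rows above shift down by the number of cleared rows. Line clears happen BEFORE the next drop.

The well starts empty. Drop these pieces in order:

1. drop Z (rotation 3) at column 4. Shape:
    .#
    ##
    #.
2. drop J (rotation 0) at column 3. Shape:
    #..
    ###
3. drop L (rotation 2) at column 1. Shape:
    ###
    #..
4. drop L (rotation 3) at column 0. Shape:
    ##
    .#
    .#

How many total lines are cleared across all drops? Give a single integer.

Drop 1: Z rot3 at col 4 lands with bottom-row=0; cleared 0 line(s) (total 0); column heights now [0 0 0 0 2 3], max=3
Drop 2: J rot0 at col 3 lands with bottom-row=3; cleared 0 line(s) (total 0); column heights now [0 0 0 5 4 4], max=5
Drop 3: L rot2 at col 1 lands with bottom-row=4; cleared 0 line(s) (total 0); column heights now [0 6 6 6 4 4], max=6
Drop 4: L rot3 at col 0 lands with bottom-row=6; cleared 0 line(s) (total 0); column heights now [9 9 6 6 4 4], max=9

Answer: 0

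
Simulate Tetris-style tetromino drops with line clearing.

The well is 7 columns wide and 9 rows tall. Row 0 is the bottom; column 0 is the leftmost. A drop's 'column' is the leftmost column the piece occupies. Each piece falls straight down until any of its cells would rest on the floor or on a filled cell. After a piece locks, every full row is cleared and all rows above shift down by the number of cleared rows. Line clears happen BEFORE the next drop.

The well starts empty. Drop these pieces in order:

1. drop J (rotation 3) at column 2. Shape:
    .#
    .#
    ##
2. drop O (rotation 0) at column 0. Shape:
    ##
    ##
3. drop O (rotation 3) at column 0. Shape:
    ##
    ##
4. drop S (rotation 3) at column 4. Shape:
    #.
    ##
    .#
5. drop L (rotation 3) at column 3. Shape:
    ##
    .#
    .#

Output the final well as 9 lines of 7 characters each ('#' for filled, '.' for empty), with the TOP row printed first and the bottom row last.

Answer: .......
.......
.......
...##..
....#..
##..#..
##.##..
##.###.
####.#.

Derivation:
Drop 1: J rot3 at col 2 lands with bottom-row=0; cleared 0 line(s) (total 0); column heights now [0 0 1 3 0 0 0], max=3
Drop 2: O rot0 at col 0 lands with bottom-row=0; cleared 0 line(s) (total 0); column heights now [2 2 1 3 0 0 0], max=3
Drop 3: O rot3 at col 0 lands with bottom-row=2; cleared 0 line(s) (total 0); column heights now [4 4 1 3 0 0 0], max=4
Drop 4: S rot3 at col 4 lands with bottom-row=0; cleared 0 line(s) (total 0); column heights now [4 4 1 3 3 2 0], max=4
Drop 5: L rot3 at col 3 lands with bottom-row=3; cleared 0 line(s) (total 0); column heights now [4 4 1 6 6 2 0], max=6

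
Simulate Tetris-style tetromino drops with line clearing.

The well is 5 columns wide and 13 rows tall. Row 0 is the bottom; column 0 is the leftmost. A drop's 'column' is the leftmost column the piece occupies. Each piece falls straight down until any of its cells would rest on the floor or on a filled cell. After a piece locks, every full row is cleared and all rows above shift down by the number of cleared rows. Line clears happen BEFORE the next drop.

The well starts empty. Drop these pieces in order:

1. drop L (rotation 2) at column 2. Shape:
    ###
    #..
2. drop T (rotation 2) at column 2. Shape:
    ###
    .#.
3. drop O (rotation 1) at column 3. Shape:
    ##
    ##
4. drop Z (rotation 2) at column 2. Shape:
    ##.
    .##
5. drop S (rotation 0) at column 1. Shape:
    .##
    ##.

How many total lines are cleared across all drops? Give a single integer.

Answer: 0

Derivation:
Drop 1: L rot2 at col 2 lands with bottom-row=0; cleared 0 line(s) (total 0); column heights now [0 0 2 2 2], max=2
Drop 2: T rot2 at col 2 lands with bottom-row=2; cleared 0 line(s) (total 0); column heights now [0 0 4 4 4], max=4
Drop 3: O rot1 at col 3 lands with bottom-row=4; cleared 0 line(s) (total 0); column heights now [0 0 4 6 6], max=6
Drop 4: Z rot2 at col 2 lands with bottom-row=6; cleared 0 line(s) (total 0); column heights now [0 0 8 8 7], max=8
Drop 5: S rot0 at col 1 lands with bottom-row=8; cleared 0 line(s) (total 0); column heights now [0 9 10 10 7], max=10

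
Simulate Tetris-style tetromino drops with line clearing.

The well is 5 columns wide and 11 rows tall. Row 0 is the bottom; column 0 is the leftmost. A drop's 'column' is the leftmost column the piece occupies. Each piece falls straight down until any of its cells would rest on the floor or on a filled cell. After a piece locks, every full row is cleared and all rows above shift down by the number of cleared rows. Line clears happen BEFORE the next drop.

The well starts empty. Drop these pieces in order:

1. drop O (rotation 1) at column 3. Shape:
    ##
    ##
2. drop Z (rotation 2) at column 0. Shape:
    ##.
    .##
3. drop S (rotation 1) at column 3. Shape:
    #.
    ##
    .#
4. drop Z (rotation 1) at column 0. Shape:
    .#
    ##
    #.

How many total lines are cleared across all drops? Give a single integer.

Answer: 0

Derivation:
Drop 1: O rot1 at col 3 lands with bottom-row=0; cleared 0 line(s) (total 0); column heights now [0 0 0 2 2], max=2
Drop 2: Z rot2 at col 0 lands with bottom-row=0; cleared 0 line(s) (total 0); column heights now [2 2 1 2 2], max=2
Drop 3: S rot1 at col 3 lands with bottom-row=2; cleared 0 line(s) (total 0); column heights now [2 2 1 5 4], max=5
Drop 4: Z rot1 at col 0 lands with bottom-row=2; cleared 0 line(s) (total 0); column heights now [4 5 1 5 4], max=5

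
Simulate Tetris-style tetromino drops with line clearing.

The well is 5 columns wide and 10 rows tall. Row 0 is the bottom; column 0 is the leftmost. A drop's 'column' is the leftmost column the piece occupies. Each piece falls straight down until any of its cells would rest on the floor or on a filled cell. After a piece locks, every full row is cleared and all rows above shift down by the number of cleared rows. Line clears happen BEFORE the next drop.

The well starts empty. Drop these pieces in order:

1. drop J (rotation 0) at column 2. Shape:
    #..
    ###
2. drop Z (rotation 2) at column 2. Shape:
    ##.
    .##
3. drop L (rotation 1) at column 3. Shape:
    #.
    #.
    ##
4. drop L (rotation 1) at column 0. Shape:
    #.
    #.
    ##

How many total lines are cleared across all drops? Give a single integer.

Answer: 1

Derivation:
Drop 1: J rot0 at col 2 lands with bottom-row=0; cleared 0 line(s) (total 0); column heights now [0 0 2 1 1], max=2
Drop 2: Z rot2 at col 2 lands with bottom-row=1; cleared 0 line(s) (total 0); column heights now [0 0 3 3 2], max=3
Drop 3: L rot1 at col 3 lands with bottom-row=3; cleared 0 line(s) (total 0); column heights now [0 0 3 6 4], max=6
Drop 4: L rot1 at col 0 lands with bottom-row=0; cleared 1 line(s) (total 1); column heights now [2 0 2 5 3], max=5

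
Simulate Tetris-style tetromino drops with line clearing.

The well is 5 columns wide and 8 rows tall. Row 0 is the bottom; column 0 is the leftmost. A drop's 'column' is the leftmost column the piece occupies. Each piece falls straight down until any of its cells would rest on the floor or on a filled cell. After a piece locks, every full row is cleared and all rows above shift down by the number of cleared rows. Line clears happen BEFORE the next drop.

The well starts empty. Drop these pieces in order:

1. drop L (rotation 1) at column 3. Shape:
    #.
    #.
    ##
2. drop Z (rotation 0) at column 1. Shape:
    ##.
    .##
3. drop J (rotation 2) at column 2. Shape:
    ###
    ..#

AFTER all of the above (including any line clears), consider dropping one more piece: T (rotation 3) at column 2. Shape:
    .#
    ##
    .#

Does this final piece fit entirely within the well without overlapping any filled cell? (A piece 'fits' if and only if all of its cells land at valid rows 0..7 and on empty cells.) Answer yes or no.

Drop 1: L rot1 at col 3 lands with bottom-row=0; cleared 0 line(s) (total 0); column heights now [0 0 0 3 1], max=3
Drop 2: Z rot0 at col 1 lands with bottom-row=3; cleared 0 line(s) (total 0); column heights now [0 5 5 4 1], max=5
Drop 3: J rot2 at col 2 lands with bottom-row=4; cleared 0 line(s) (total 0); column heights now [0 5 6 6 6], max=6
Test piece T rot3 at col 2 (width 2): heights before test = [0 5 6 6 6]; fits = False

Answer: no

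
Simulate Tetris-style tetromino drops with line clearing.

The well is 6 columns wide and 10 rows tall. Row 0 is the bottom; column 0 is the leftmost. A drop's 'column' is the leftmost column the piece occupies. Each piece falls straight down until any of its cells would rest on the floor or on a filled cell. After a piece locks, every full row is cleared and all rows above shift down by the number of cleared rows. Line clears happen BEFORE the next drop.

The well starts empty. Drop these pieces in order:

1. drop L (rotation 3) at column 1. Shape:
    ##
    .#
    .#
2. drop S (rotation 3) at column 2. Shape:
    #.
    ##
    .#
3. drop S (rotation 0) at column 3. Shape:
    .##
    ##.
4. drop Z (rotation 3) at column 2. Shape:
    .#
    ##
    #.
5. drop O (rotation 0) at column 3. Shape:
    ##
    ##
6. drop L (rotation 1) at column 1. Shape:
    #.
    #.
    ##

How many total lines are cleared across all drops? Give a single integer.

Answer: 0

Derivation:
Drop 1: L rot3 at col 1 lands with bottom-row=0; cleared 0 line(s) (total 0); column heights now [0 3 3 0 0 0], max=3
Drop 2: S rot3 at col 2 lands with bottom-row=2; cleared 0 line(s) (total 0); column heights now [0 3 5 4 0 0], max=5
Drop 3: S rot0 at col 3 lands with bottom-row=4; cleared 0 line(s) (total 0); column heights now [0 3 5 5 6 6], max=6
Drop 4: Z rot3 at col 2 lands with bottom-row=5; cleared 0 line(s) (total 0); column heights now [0 3 7 8 6 6], max=8
Drop 5: O rot0 at col 3 lands with bottom-row=8; cleared 0 line(s) (total 0); column heights now [0 3 7 10 10 6], max=10
Drop 6: L rot1 at col 1 lands with bottom-row=7; cleared 0 line(s) (total 0); column heights now [0 10 8 10 10 6], max=10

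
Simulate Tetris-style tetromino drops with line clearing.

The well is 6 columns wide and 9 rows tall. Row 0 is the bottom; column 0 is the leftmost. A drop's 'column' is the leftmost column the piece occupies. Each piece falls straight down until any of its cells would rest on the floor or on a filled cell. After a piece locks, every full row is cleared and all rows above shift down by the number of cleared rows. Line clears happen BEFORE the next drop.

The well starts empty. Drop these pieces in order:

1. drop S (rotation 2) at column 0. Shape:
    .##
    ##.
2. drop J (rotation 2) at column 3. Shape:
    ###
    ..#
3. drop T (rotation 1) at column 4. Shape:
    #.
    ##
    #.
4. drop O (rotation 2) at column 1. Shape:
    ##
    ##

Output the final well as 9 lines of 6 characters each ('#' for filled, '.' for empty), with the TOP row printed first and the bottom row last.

Drop 1: S rot2 at col 0 lands with bottom-row=0; cleared 0 line(s) (total 0); column heights now [1 2 2 0 0 0], max=2
Drop 2: J rot2 at col 3 lands with bottom-row=0; cleared 0 line(s) (total 0); column heights now [1 2 2 2 2 2], max=2
Drop 3: T rot1 at col 4 lands with bottom-row=2; cleared 0 line(s) (total 0); column heights now [1 2 2 2 5 4], max=5
Drop 4: O rot2 at col 1 lands with bottom-row=2; cleared 0 line(s) (total 0); column heights now [1 4 4 2 5 4], max=5

Answer: ......
......
......
......
....#.
.##.##
.##.#.
.#####
##...#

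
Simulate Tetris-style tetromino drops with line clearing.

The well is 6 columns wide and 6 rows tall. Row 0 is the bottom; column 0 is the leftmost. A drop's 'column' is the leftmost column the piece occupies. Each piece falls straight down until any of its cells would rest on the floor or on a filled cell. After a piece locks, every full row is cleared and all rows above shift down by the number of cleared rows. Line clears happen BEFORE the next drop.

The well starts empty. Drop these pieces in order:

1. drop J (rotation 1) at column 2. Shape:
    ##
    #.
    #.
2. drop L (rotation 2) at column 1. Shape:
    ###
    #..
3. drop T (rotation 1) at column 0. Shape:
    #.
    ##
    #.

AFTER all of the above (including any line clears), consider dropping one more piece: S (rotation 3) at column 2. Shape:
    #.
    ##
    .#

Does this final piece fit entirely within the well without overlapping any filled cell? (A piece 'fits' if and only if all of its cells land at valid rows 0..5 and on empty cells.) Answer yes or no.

Drop 1: J rot1 at col 2 lands with bottom-row=0; cleared 0 line(s) (total 0); column heights now [0 0 3 3 0 0], max=3
Drop 2: L rot2 at col 1 lands with bottom-row=2; cleared 0 line(s) (total 0); column heights now [0 4 4 4 0 0], max=4
Drop 3: T rot1 at col 0 lands with bottom-row=3; cleared 0 line(s) (total 0); column heights now [6 5 4 4 0 0], max=6
Test piece S rot3 at col 2 (width 2): heights before test = [6 5 4 4 0 0]; fits = False

Answer: no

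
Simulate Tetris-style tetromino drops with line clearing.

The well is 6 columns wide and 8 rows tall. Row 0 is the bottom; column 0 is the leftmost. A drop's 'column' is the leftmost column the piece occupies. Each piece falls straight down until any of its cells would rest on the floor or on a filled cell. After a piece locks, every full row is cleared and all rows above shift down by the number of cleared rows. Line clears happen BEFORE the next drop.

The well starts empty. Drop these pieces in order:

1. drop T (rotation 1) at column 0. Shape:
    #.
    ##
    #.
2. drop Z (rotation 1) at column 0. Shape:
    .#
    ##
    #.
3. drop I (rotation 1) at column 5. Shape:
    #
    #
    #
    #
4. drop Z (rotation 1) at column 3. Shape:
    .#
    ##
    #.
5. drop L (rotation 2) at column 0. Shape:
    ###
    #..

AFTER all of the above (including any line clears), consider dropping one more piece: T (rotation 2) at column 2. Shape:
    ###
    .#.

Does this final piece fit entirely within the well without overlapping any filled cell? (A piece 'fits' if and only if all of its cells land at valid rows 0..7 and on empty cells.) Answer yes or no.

Drop 1: T rot1 at col 0 lands with bottom-row=0; cleared 0 line(s) (total 0); column heights now [3 2 0 0 0 0], max=3
Drop 2: Z rot1 at col 0 lands with bottom-row=3; cleared 0 line(s) (total 0); column heights now [5 6 0 0 0 0], max=6
Drop 3: I rot1 at col 5 lands with bottom-row=0; cleared 0 line(s) (total 0); column heights now [5 6 0 0 0 4], max=6
Drop 4: Z rot1 at col 3 lands with bottom-row=0; cleared 0 line(s) (total 0); column heights now [5 6 0 2 3 4], max=6
Drop 5: L rot2 at col 0 lands with bottom-row=5; cleared 0 line(s) (total 0); column heights now [7 7 7 2 3 4], max=7
Test piece T rot2 at col 2 (width 3): heights before test = [7 7 7 2 3 4]; fits = True

Answer: yes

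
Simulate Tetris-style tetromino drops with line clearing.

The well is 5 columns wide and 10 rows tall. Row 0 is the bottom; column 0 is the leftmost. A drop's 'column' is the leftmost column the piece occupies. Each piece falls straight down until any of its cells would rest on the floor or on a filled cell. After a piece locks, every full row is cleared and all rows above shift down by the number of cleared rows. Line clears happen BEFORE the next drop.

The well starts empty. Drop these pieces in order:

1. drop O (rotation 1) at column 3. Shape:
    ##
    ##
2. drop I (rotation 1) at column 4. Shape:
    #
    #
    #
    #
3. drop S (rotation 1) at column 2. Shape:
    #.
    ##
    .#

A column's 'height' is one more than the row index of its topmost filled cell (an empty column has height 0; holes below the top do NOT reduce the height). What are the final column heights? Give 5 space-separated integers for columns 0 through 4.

Answer: 0 0 5 4 6

Derivation:
Drop 1: O rot1 at col 3 lands with bottom-row=0; cleared 0 line(s) (total 0); column heights now [0 0 0 2 2], max=2
Drop 2: I rot1 at col 4 lands with bottom-row=2; cleared 0 line(s) (total 0); column heights now [0 0 0 2 6], max=6
Drop 3: S rot1 at col 2 lands with bottom-row=2; cleared 0 line(s) (total 0); column heights now [0 0 5 4 6], max=6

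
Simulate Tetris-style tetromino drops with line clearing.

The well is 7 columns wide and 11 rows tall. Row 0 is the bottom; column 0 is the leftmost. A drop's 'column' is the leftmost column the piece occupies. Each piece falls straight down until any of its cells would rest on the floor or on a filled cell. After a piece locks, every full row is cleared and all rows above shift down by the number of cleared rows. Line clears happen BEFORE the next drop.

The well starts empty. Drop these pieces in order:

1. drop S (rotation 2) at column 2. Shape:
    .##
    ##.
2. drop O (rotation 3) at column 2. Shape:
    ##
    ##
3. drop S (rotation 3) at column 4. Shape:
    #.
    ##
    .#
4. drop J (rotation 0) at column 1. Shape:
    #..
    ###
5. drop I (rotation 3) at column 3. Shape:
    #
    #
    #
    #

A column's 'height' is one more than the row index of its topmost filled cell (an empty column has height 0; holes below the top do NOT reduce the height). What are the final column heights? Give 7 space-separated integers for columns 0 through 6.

Answer: 0 6 5 9 4 3 0

Derivation:
Drop 1: S rot2 at col 2 lands with bottom-row=0; cleared 0 line(s) (total 0); column heights now [0 0 1 2 2 0 0], max=2
Drop 2: O rot3 at col 2 lands with bottom-row=2; cleared 0 line(s) (total 0); column heights now [0 0 4 4 2 0 0], max=4
Drop 3: S rot3 at col 4 lands with bottom-row=1; cleared 0 line(s) (total 0); column heights now [0 0 4 4 4 3 0], max=4
Drop 4: J rot0 at col 1 lands with bottom-row=4; cleared 0 line(s) (total 0); column heights now [0 6 5 5 4 3 0], max=6
Drop 5: I rot3 at col 3 lands with bottom-row=5; cleared 0 line(s) (total 0); column heights now [0 6 5 9 4 3 0], max=9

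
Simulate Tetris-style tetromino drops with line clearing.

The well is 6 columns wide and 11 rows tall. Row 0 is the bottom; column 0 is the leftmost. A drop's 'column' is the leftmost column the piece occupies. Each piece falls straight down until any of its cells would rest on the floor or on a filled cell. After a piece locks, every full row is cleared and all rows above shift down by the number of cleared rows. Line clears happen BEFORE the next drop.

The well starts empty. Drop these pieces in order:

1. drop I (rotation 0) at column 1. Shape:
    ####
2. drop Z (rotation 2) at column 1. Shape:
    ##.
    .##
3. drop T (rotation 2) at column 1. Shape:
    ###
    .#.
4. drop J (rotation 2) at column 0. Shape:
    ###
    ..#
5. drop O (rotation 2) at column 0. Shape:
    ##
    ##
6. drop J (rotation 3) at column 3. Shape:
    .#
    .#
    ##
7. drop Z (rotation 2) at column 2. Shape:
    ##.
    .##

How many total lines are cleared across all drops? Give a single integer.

Drop 1: I rot0 at col 1 lands with bottom-row=0; cleared 0 line(s) (total 0); column heights now [0 1 1 1 1 0], max=1
Drop 2: Z rot2 at col 1 lands with bottom-row=1; cleared 0 line(s) (total 0); column heights now [0 3 3 2 1 0], max=3
Drop 3: T rot2 at col 1 lands with bottom-row=3; cleared 0 line(s) (total 0); column heights now [0 5 5 5 1 0], max=5
Drop 4: J rot2 at col 0 lands with bottom-row=5; cleared 0 line(s) (total 0); column heights now [7 7 7 5 1 0], max=7
Drop 5: O rot2 at col 0 lands with bottom-row=7; cleared 0 line(s) (total 0); column heights now [9 9 7 5 1 0], max=9
Drop 6: J rot3 at col 3 lands with bottom-row=5; cleared 0 line(s) (total 0); column heights now [9 9 7 6 8 0], max=9
Drop 7: Z rot2 at col 2 lands with bottom-row=8; cleared 0 line(s) (total 0); column heights now [9 9 10 10 9 0], max=10

Answer: 0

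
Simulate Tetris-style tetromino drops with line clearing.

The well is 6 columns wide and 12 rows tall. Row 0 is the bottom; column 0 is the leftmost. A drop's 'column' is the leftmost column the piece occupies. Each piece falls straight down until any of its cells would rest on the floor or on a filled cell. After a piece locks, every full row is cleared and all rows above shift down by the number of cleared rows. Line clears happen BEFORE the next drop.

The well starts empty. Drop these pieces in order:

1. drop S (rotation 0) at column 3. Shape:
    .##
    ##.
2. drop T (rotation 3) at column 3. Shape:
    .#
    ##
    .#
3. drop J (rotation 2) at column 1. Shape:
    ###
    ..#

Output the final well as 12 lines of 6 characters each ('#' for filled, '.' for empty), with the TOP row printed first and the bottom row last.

Drop 1: S rot0 at col 3 lands with bottom-row=0; cleared 0 line(s) (total 0); column heights now [0 0 0 1 2 2], max=2
Drop 2: T rot3 at col 3 lands with bottom-row=2; cleared 0 line(s) (total 0); column heights now [0 0 0 4 5 2], max=5
Drop 3: J rot2 at col 1 lands with bottom-row=4; cleared 0 line(s) (total 0); column heights now [0 6 6 6 5 2], max=6

Answer: ......
......
......
......
......
......
.###..
...##.
...##.
....#.
....##
...##.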